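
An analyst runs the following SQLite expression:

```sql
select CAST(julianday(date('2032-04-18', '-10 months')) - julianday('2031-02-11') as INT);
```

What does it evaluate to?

127

Adding -10 months to 2032-04-18 gives 2031-06-18.
17 days remain in February 2031 after the 11th (28 − 11).
March 2031: 31 days.
April 2031: 30 days.
May 2031: 31 days.
Then 18 days into June 2031.
Total: 17 + 31 + 30 + 31 + 18 = 127.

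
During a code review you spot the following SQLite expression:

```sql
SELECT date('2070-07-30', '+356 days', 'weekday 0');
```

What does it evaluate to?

Applying '+356 days' to 2070-07-30: counting 356 days forward gives 2071-07-21.
`weekday 0` advances to the next Sunday; 2071-07-21 is a Tuesday, so it moves forward to 2071-07-26.

2071-07-26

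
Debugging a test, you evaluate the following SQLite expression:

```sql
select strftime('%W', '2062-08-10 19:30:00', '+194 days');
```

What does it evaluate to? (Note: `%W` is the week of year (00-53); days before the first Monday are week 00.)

08

First apply '+194 days': 2062-08-10 19:30:00 → 2063-02-20 19:30:00.
2063-02-20 is a Tuesday. SQLite's %W counts Mondays since the year started; the result is 08.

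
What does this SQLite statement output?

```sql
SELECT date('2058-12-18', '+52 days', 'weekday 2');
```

2059-02-11

Applying '+52 days' to 2058-12-18: counting 52 days forward gives 2059-02-08.
`weekday 2` advances to the next Tuesday; 2059-02-08 is a Saturday, so it moves forward to 2059-02-11.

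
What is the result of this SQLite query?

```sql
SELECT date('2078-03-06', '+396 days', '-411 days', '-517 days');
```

2076-09-20

Applying '+396 days' to 2078-03-06: counting 396 days forward gives 2079-04-06.
Applying '-411 days' to 2079-04-06: counting 411 days back gives 2078-02-19.
Applying '-517 days' to 2078-02-19: counting 517 days back gives 2076-09-20.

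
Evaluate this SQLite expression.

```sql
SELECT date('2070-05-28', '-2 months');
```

2070-03-28

Adding -2 months to 2070-05-28 gives 2070-03-28.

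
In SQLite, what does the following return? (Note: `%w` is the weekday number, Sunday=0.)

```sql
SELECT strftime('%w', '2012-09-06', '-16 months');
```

5

First apply '-16 months': 2012-09-06 → 2011-05-06.
2011-05-06 is a Friday; with Sunday=0 that is 5.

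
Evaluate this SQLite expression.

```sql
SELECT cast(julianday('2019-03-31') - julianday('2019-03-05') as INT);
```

Both dates are in March 2019: 31 − 5 = 26.

26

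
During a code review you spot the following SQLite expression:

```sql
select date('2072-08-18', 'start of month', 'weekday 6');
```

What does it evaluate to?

2072-08-06

`start of month` rewinds 2072-08-18 to 2072-08-01.
`weekday 6` advances to the next Saturday; 2072-08-01 is a Monday, so it moves forward to 2072-08-06.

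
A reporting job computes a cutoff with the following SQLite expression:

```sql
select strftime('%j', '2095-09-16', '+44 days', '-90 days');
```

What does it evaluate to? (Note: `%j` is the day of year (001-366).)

First apply '+44 days', '-90 days': 2095-09-16 → 2095-08-01.
Day-of-year for 2095-08-01: days since 2095-01-01 inclusive = 213, zero-padded to 213.

213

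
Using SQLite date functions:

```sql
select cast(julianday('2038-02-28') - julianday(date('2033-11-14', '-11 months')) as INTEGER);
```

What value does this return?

1902

Adding -11 months to 2033-11-14 gives 2032-12-14.
17 days remain in December 2032 after the 14th (31 − 14).
Full months from January 2033 through January 2038 contribute their day counts.
Then 28 days into February 2038.
Total: 17 + 31 + 28 + 31 + 30 + 31 + 30 + 31 + 31 + 30 + 31 + 30 + 31 + 31 + 28 + 31 + 30 + 31 + 30 + 31 + 31 + 30 + 31 + 30 + 31 + 31 + 28 + 31 + 30 + 31 + 30 + 31 + 31 + 30 + 31 + 30 + 31 + 31 + 29 + 31 + 30 + 31 + 30 + 31 + 31 + 30 + 31 + 30 + 31 + 31 + 28 + 31 + 30 + 31 + 30 + 31 + 31 + 30 + 31 + 30 + 31 + 31 + 28 = 1902.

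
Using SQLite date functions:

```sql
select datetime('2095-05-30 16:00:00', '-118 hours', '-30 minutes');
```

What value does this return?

2095-05-25 17:30:00

-118 hours from 2095-05-30 16:00:00 is 2095-05-25 18:00:00 (crosses midnight).
-30 minutes from 2095-05-25 18:00:00 is 2095-05-25 17:30:00.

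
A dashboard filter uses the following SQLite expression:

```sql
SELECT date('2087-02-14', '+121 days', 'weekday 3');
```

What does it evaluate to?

2087-06-18

Applying '+121 days' to 2087-02-14: counting 121 days forward gives 2087-06-15.
`weekday 3` advances to the next Wednesday; 2087-06-15 is a Sunday, so it moves forward to 2087-06-18.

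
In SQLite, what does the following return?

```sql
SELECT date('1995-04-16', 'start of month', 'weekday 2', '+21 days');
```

1995-04-25

`start of month` rewinds 1995-04-16 to 1995-04-01.
`weekday 2` advances to the next Tuesday; 1995-04-01 is a Saturday, so it moves forward to 1995-04-04.
Advancing 21 more days within April lands on 1995-04-25.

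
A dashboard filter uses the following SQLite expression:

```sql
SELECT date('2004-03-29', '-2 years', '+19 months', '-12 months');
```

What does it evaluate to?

Adding -2 years to 2004-03-29 gives 2002-03-29.
Adding +19 months to 2002-03-29 gives 2003-10-29.
Adding -12 months to 2003-10-29 gives 2002-10-29.

2002-10-29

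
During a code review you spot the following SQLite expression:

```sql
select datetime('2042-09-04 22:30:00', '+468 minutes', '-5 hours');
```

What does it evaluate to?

2042-09-05 01:18:00

468 minutes = 7h 48m; +468 minutes from 2042-09-04 22:30:00 is 2042-09-05 06:18:00 (crosses midnight).
-5 hours from 2042-09-05 06:18:00 is 2042-09-05 01:18:00.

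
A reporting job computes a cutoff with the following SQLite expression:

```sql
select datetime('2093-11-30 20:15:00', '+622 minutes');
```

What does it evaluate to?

622 minutes = 10h 22m; +622 minutes from 2093-11-30 20:15:00 is 2093-12-01 06:37:00 (crosses midnight).

2093-12-01 06:37:00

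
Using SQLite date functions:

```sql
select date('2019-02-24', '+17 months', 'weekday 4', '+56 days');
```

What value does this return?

2020-09-24

Adding +17 months to 2019-02-24 gives 2020-07-24.
`weekday 4` advances to the next Thursday; 2020-07-24 is a Friday, so it moves forward to 2020-07-30.
Applying '+56 days' to 2020-07-30: counting 56 days forward gives 2020-09-24.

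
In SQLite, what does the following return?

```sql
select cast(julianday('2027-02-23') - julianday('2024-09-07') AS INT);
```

899

23 days remain in September 2024 after the 7th (30 − 7).
Full months from October 2024 through January 2027 contribute their day counts.
Then 23 days into February 2027.
Total: 23 + 31 + 30 + 31 + 31 + 28 + 31 + 30 + 31 + 30 + 31 + 31 + 30 + 31 + 30 + 31 + 31 + 28 + 31 + 30 + 31 + 30 + 31 + 31 + 30 + 31 + 30 + 31 + 31 + 23 = 899.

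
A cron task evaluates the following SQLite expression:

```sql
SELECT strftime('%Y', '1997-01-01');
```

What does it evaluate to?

1997

`%Y` extracts the 4-digit year: 1997.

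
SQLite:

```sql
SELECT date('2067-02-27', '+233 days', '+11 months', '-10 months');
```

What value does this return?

Applying '+233 days' to 2067-02-27: counting 233 days forward gives 2067-10-18.
Adding +11 months to 2067-10-18 gives 2068-09-18.
Adding -10 months to 2068-09-18 gives 2067-11-18.

2067-11-18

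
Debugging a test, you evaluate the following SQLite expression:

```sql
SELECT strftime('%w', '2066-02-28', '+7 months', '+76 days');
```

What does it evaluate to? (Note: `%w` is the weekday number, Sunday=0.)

First apply '+7 months', '+76 days': 2066-02-28 → 2066-12-13.
2066-12-13 is a Monday; with Sunday=0 that is 1.

1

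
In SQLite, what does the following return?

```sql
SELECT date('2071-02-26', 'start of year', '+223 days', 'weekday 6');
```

`start of year` rewinds 2071-02-26 to 2071-01-01.
Applying '+223 days' to 2071-01-01: counting 223 days forward gives 2071-08-12.
`weekday 6` advances to the next Saturday; 2071-08-12 is a Wednesday, so it moves forward to 2071-08-15.

2071-08-15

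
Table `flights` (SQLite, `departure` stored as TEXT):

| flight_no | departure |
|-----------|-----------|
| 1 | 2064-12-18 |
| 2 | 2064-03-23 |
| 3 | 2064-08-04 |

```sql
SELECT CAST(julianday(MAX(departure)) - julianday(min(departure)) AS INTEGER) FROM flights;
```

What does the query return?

MIN = 2064-03-23, MAX = 2064-12-18.
8 days remain in March 2064 after the 23rd (31 − 23).
Full months from April 2064 through November 2064 contribute their day counts.
Then 18 days into December 2064.
Total: 8 + 30 + 31 + 30 + 31 + 31 + 30 + 31 + 30 + 18 = 270.

270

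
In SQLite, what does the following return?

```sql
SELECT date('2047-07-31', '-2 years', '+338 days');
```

Adding -2 years to 2047-07-31 gives 2045-07-31.
Applying '+338 days' to 2045-07-31: counting 338 days forward gives 2046-07-04.

2046-07-04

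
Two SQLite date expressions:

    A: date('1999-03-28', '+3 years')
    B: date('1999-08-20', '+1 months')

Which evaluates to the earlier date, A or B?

A = 2002-03-28.
B = 1999-09-20.
B is earlier.

B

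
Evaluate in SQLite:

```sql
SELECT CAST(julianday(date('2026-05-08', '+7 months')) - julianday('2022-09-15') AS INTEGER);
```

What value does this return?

1545

Adding +7 months to 2026-05-08 gives 2026-12-08.
15 days remain in September 2022 after the 15th (30 − 15).
Full months from October 2022 through November 2026 contribute their day counts.
Then 8 days into December 2026.
Total: 15 + 31 + 30 + 31 + 31 + 28 + 31 + 30 + 31 + 30 + 31 + 31 + 30 + 31 + 30 + 31 + 31 + 29 + 31 + 30 + 31 + 30 + 31 + 31 + 30 + 31 + 30 + 31 + 31 + 28 + 31 + 30 + 31 + 30 + 31 + 31 + 30 + 31 + 30 + 31 + 31 + 28 + 31 + 30 + 31 + 30 + 31 + 31 + 30 + 31 + 30 + 8 = 1545.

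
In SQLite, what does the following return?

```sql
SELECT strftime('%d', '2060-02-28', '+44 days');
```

First apply '+44 days': 2060-02-28 → 2060-04-12.
`%d` extracts the 2-digit day of month: 12.

12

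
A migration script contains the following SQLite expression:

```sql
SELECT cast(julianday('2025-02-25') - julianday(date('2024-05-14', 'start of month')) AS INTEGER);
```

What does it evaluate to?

300

`start of month` rewinds 2024-05-14 to 2024-05-01.
30 days remain in May 2024 after the 1st (31 − 1).
Full months from June 2024 through January 2025 contribute their day counts.
Then 25 days into February 2025.
Total: 30 + 30 + 31 + 31 + 30 + 31 + 30 + 31 + 31 + 25 = 300.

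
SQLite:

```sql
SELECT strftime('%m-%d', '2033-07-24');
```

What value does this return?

`%m-%d` extracts the month-day: 07-24.

07-24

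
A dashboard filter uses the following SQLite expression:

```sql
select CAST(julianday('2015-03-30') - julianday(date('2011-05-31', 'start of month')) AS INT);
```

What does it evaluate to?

`start of month` rewinds 2011-05-31 to 2011-05-01.
30 days remain in May 2011 after the 1st (31 − 1).
Full months from June 2011 through February 2015 contribute their day counts.
Then 30 days into March 2015.
Total: 30 + 30 + 31 + 31 + 30 + 31 + 30 + 31 + 31 + 29 + 31 + 30 + 31 + 30 + 31 + 31 + 30 + 31 + 30 + 31 + 31 + 28 + 31 + 30 + 31 + 30 + 31 + 31 + 30 + 31 + 30 + 31 + 31 + 28 + 31 + 30 + 31 + 30 + 31 + 31 + 30 + 31 + 30 + 31 + 31 + 28 + 30 = 1429.

1429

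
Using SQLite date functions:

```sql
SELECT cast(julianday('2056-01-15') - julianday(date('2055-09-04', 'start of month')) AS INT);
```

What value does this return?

136

`start of month` rewinds 2055-09-04 to 2055-09-01.
29 days remain in September 2055 after the 1st (30 − 1).
October 2055: 31 days.
November 2055: 30 days.
December 2055: 31 days.
Then 15 days into January 2056.
Total: 29 + 31 + 30 + 31 + 15 = 136.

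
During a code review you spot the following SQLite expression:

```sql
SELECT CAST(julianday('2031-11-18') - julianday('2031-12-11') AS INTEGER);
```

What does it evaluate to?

-23

12 days remain in November 2031 after the 18th (30 − 18).
Then 11 days into December 2031.
Total: 12 + 11 = 23.
The subtraction is earlier − later, so the result is −23 → -23.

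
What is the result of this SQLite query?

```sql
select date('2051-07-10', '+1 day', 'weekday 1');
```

2051-07-17

Advancing 1 more day within July lands on 2051-07-11.
`weekday 1` advances to the next Monday; 2051-07-11 is a Tuesday, so it moves forward to 2051-07-17.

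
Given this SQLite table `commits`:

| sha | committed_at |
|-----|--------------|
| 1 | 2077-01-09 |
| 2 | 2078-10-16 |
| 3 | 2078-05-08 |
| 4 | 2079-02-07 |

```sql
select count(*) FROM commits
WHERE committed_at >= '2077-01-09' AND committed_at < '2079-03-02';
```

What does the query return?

4

Rows in [2077-01-09, 2079-03-02): 2077-01-09, 2078-10-16, 2078-05-08, 2079-02-07 → 4 rows.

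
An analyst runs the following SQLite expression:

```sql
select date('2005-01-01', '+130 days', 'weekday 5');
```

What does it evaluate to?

Applying '+130 days' to 2005-01-01: counting 130 days forward gives 2005-05-11.
`weekday 5` advances to the next Friday; 2005-05-11 is a Wednesday, so it moves forward to 2005-05-13.

2005-05-13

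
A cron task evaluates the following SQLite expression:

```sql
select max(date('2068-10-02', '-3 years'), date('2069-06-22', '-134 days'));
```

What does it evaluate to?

date('2068-10-02', '-3 years') → 2065-10-02.
date('2069-06-22', '-134 days') → 2069-02-08.
Later of the two is 2069-02-08.

2069-02-08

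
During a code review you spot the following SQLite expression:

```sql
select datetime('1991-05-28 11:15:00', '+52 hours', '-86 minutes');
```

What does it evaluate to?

1991-05-30 13:49:00

+52 hours from 1991-05-28 11:15:00 is 1991-05-30 15:15:00 (crosses midnight).
86 minutes = 1h 26m; -86 minutes from 1991-05-30 15:15:00 is 1991-05-30 13:49:00.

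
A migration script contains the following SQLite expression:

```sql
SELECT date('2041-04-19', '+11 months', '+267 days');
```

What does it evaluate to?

Adding +11 months to 2041-04-19 gives 2042-03-19.
Applying '+267 days' to 2042-03-19: counting 267 days forward gives 2042-12-11.

2042-12-11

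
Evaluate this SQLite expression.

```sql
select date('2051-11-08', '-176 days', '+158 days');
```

2051-10-21

Applying '-176 days' to 2051-11-08: counting 176 days back gives 2051-05-16.
Applying '+158 days' to 2051-05-16: counting 158 days forward gives 2051-10-21.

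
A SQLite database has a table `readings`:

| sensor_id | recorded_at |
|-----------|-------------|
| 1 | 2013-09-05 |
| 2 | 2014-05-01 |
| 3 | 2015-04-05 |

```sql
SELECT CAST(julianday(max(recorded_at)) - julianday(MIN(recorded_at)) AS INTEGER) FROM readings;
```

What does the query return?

MIN = 2013-09-05, MAX = 2015-04-05.
25 days remain in September 2013 after the 5th (30 − 5).
Full months from October 2013 through March 2015 contribute their day counts.
Then 5 days into April 2015.
Total: 25 + 31 + 30 + 31 + 31 + 28 + 31 + 30 + 31 + 30 + 31 + 31 + 30 + 31 + 30 + 31 + 31 + 28 + 31 + 5 = 577.

577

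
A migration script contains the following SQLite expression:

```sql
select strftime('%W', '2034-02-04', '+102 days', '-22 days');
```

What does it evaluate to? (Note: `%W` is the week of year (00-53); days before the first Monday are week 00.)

First apply '+102 days', '-22 days': 2034-02-04 → 2034-04-25.
2034-04-25 is a Tuesday. SQLite's %W counts Mondays since the year started; the result is 17.

17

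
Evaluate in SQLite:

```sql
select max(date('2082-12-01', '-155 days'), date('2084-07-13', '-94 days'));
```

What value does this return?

2084-04-10

date('2082-12-01', '-155 days') → 2082-06-29.
date('2084-07-13', '-94 days') → 2084-04-10.
Later of the two is 2084-04-10.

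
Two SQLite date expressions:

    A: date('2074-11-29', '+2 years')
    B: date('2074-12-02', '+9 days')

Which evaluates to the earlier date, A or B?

A = 2076-11-29.
B = 2074-12-11.
B is earlier.

B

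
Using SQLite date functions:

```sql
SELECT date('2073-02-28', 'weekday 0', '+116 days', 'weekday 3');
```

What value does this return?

`weekday 0` advances to the next Sunday; 2073-02-28 is a Tuesday, so it moves forward to 2073-03-05.
Applying '+116 days' to 2073-03-05: counting 116 days forward gives 2073-06-29.
`weekday 3` advances to the next Wednesday; 2073-06-29 is a Thursday, so it moves forward to 2073-07-05.

2073-07-05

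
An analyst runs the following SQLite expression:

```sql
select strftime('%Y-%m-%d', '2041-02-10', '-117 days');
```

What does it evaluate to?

First apply '-117 days': 2041-02-10 → 2040-10-16.
`%Y-%m-%d` extracts the ISO date: 2040-10-16.

2040-10-16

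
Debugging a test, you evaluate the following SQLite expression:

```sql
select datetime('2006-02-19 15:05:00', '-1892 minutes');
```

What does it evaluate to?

1892 minutes = 31h 32m; -1892 minutes from 2006-02-19 15:05:00 is 2006-02-18 07:33:00 (crosses midnight).

2006-02-18 07:33:00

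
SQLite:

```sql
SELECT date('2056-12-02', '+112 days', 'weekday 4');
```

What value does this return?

Applying '+112 days' to 2056-12-02: counting 112 days forward gives 2057-03-24.
`weekday 4` advances to the next Thursday; 2057-03-24 is a Saturday, so it moves forward to 2057-03-29.

2057-03-29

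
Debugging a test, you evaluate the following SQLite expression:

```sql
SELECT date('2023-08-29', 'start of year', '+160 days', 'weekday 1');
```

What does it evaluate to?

`start of year` rewinds 2023-08-29 to 2023-01-01.
Applying '+160 days' to 2023-01-01: counting 160 days forward gives 2023-06-10.
`weekday 1` advances to the next Monday; 2023-06-10 is a Saturday, so it moves forward to 2023-06-12.

2023-06-12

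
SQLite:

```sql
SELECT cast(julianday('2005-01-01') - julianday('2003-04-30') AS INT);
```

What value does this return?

0 days remain in April 2003 after the 30th (30 − 30).
Full months from May 2003 through December 2004 contribute their day counts.
Then 1 day into January 2005.
Total: 0 + 31 + 30 + 31 + 31 + 30 + 31 + 30 + 31 + 31 + 29 + 31 + 30 + 31 + 30 + 31 + 31 + 30 + 31 + 30 + 31 + 1 = 612.

612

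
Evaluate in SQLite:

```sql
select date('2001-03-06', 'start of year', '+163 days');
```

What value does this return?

2001-06-13

`start of year` rewinds 2001-03-06 to 2001-01-01.
Applying '+163 days' to 2001-01-01: counting 163 days forward gives 2001-06-13.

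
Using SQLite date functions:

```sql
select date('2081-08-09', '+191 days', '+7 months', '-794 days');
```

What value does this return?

2080-07-14

Applying '+191 days' to 2081-08-09: counting 191 days forward gives 2082-02-16.
Adding +7 months to 2082-02-16 gives 2082-09-16.
Applying '-794 days' to 2082-09-16: counting 794 days back gives 2080-07-14.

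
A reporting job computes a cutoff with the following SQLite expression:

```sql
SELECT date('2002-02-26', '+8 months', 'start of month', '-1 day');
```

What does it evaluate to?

Adding +8 months to 2002-02-26 gives 2002-10-26.
`start of month` rewinds 2002-10-26 to 2002-10-01.
Going back 1 day from 2002-10-01 reaches 2002-09-30 (last day of September, 30 days).

2002-09-30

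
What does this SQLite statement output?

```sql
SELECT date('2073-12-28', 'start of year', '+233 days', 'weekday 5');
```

2073-08-25

`start of year` rewinds 2073-12-28 to 2073-01-01.
Applying '+233 days' to 2073-01-01: counting 233 days forward gives 2073-08-22.
`weekday 5` advances to the next Friday; 2073-08-22 is a Tuesday, so it moves forward to 2073-08-25.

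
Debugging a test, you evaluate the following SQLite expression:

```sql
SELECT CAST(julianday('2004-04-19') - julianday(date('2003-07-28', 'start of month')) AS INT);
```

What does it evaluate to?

`start of month` rewinds 2003-07-28 to 2003-07-01.
30 days remain in July 2003 after the 1st (31 − 1).
Full months from August 2003 through March 2004 contribute their day counts.
Then 19 days into April 2004.
Total: 30 + 31 + 30 + 31 + 30 + 31 + 31 + 29 + 31 + 19 = 293.

293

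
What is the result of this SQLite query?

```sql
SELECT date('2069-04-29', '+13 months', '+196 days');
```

2070-12-11

Adding +13 months to 2069-04-29 gives 2070-05-29.
Applying '+196 days' to 2070-05-29: counting 196 days forward gives 2070-12-11.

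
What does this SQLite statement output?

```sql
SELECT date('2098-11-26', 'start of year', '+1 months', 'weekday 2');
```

`start of year` rewinds 2098-11-26 to 2098-01-01.
Adding +1 month to 2098-01-01 gives 2098-02-01.
`weekday 2` advances to the next Tuesday; 2098-02-01 is a Saturday, so it moves forward to 2098-02-04.

2098-02-04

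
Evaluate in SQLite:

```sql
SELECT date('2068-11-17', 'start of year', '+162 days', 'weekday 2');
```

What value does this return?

2068-06-12

`start of year` rewinds 2068-11-17 to 2068-01-01.
Applying '+162 days' to 2068-01-01: counting 162 days forward gives 2068-06-11.
`weekday 2` advances to the next Tuesday; 2068-06-11 is a Monday, so it moves forward to 2068-06-12.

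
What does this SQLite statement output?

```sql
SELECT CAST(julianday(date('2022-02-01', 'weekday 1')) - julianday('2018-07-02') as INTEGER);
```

`weekday 1` advances to the next Monday; 2022-02-01 is a Tuesday, so it moves forward to 2022-02-07.
29 days remain in July 2018 after the 2nd (31 − 2).
Full months from August 2018 through January 2022 contribute their day counts.
Then 7 days into February 2022.
Total: 29 + 31 + 30 + 31 + 30 + 31 + 31 + 28 + 31 + 30 + 31 + 30 + 31 + 31 + 30 + 31 + 30 + 31 + 31 + 29 + 31 + 30 + 31 + 30 + 31 + 31 + 30 + 31 + 30 + 31 + 31 + 28 + 31 + 30 + 31 + 30 + 31 + 31 + 30 + 31 + 30 + 31 + 31 + 7 = 1316.

1316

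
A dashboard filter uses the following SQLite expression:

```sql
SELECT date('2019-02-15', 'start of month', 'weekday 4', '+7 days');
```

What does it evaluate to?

`start of month` rewinds 2019-02-15 to 2019-02-01.
`weekday 4` advances to the next Thursday; 2019-02-01 is a Friday, so it moves forward to 2019-02-07.
Advancing 7 more days within February lands on 2019-02-14.

2019-02-14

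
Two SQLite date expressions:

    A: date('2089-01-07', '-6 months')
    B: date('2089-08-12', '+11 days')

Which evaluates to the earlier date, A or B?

A

A = 2088-07-07.
B = 2089-08-23.
A is earlier.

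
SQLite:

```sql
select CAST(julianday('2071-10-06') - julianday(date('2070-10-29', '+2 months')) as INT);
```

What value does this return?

Adding +2 months to 2070-10-29 gives 2070-12-29.
2 days remain in December 2070 after the 29th (31 − 29).
Full months from January 2071 through September 2071 contribute their day counts.
Then 6 days into October 2071.
Total: 2 + 31 + 28 + 31 + 30 + 31 + 30 + 31 + 31 + 30 + 6 = 281.

281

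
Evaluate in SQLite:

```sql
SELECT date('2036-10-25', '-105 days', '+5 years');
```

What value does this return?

Applying '-105 days' to 2036-10-25: counting 105 days back gives 2036-07-12.
Adding +5 years to 2036-07-12 gives 2041-07-12.

2041-07-12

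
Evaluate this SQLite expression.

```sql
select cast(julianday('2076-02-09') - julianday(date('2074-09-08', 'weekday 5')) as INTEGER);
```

`weekday 5` advances to the next Friday; 2074-09-08 is a Saturday, so it moves forward to 2074-09-14.
16 days remain in September 2074 after the 14th (30 − 14).
Full months from October 2074 through January 2076 contribute their day counts.
Then 9 days into February 2076.
Total: 16 + 31 + 30 + 31 + 31 + 28 + 31 + 30 + 31 + 30 + 31 + 31 + 30 + 31 + 30 + 31 + 31 + 9 = 513.

513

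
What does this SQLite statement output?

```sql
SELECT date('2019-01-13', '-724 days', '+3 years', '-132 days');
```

Applying '-724 days' to 2019-01-13: counting 724 days back gives 2017-01-19.
Adding +3 years to 2017-01-19 gives 2020-01-19.
Applying '-132 days' to 2020-01-19: counting 132 days back gives 2019-09-09.

2019-09-09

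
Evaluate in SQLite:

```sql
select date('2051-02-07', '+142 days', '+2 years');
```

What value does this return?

2053-06-29

Applying '+142 days' to 2051-02-07: counting 142 days forward gives 2051-06-29.
Adding +2 years to 2051-06-29 gives 2053-06-29.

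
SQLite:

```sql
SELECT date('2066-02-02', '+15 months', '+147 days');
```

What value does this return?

2067-09-26

Adding +15 months to 2066-02-02 gives 2067-05-02.
Applying '+147 days' to 2067-05-02: counting 147 days forward gives 2067-09-26.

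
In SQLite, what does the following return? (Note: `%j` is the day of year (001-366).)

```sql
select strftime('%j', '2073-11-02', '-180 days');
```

First apply '-180 days': 2073-11-02 → 2073-05-06.
Day-of-year for 2073-05-06: days since 2073-01-01 inclusive = 126, zero-padded to 126.

126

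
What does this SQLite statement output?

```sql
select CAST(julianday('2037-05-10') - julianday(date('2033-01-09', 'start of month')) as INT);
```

`start of month` rewinds 2033-01-09 to 2033-01-01.
30 days remain in January 2033 after the 1st (31 − 1).
Full months from February 2033 through April 2037 contribute their day counts.
Then 10 days into May 2037.
Total: 30 + 28 + 31 + 30 + 31 + 30 + 31 + 31 + 30 + 31 + 30 + 31 + 31 + 28 + 31 + 30 + 31 + 30 + 31 + 31 + 30 + 31 + 30 + 31 + 31 + 28 + 31 + 30 + 31 + 30 + 31 + 31 + 30 + 31 + 30 + 31 + 31 + 29 + 31 + 30 + 31 + 30 + 31 + 31 + 30 + 31 + 30 + 31 + 31 + 28 + 31 + 30 + 10 = 1590.

1590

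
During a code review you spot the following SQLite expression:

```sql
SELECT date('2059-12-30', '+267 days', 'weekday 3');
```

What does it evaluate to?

Applying '+267 days' to 2059-12-30: counting 267 days forward gives 2060-09-22.
`weekday 3` advances to the next Wednesday; 2060-09-22 is already a Wednesday, so it stays at 2060-09-22.

2060-09-22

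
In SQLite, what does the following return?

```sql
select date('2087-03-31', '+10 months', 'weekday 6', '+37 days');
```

2088-03-08

Adding +10 months to 2087-03-31 gives 2088-01-31.
`weekday 6` advances to the next Saturday; 2088-01-31 is already a Saturday, so it stays at 2088-01-31.
January 2088 has 31 days; 0 remain after the 31st, so 1 days reach 2088-02-01.
February 2088 has 29 days; 28 remain after the 1st, so 29 days reach 2088-03-01.
Advancing 7 more days within March lands on 2088-03-08.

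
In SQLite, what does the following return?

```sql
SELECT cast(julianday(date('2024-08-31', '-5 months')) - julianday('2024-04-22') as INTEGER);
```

-22

Adding -5 months to 2024-08-31 gives 2024-03-31.
0 days remain in March 2024 after the 31st (31 − 31).
Then 22 days into April 2024.
Total: 0 + 22 = 22.
The subtraction is earlier − later, so the result is −22 → -22.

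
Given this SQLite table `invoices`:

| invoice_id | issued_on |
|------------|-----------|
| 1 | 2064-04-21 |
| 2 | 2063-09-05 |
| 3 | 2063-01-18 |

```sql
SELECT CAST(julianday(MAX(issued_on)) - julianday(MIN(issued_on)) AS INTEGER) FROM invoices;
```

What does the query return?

459

MIN = 2063-01-18, MAX = 2064-04-21.
13 days remain in January 2063 after the 18th (31 − 18).
Full months from February 2063 through March 2064 contribute their day counts.
Then 21 days into April 2064.
Total: 13 + 28 + 31 + 30 + 31 + 30 + 31 + 31 + 30 + 31 + 30 + 31 + 31 + 29 + 31 + 21 = 459.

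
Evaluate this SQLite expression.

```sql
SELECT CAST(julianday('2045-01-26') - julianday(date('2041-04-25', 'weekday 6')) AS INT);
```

1370

`weekday 6` advances to the next Saturday; 2041-04-25 is a Thursday, so it moves forward to 2041-04-27.
3 days remain in April 2041 after the 27th (30 − 27).
Full months from May 2041 through December 2044 contribute their day counts.
Then 26 days into January 2045.
Total: 3 + 31 + 30 + 31 + 31 + 30 + 31 + 30 + 31 + 31 + 28 + 31 + 30 + 31 + 30 + 31 + 31 + 30 + 31 + 30 + 31 + 31 + 28 + 31 + 30 + 31 + 30 + 31 + 31 + 30 + 31 + 30 + 31 + 31 + 29 + 31 + 30 + 31 + 30 + 31 + 31 + 30 + 31 + 30 + 31 + 26 = 1370.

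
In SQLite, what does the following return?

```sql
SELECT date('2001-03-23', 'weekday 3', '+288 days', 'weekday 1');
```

2002-01-14

`weekday 3` advances to the next Wednesday; 2001-03-23 is a Friday, so it moves forward to 2001-03-28.
Applying '+288 days' to 2001-03-28: counting 288 days forward gives 2002-01-10.
`weekday 1` advances to the next Monday; 2002-01-10 is a Thursday, so it moves forward to 2002-01-14.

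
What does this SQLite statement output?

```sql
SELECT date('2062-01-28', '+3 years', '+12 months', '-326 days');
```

Adding +3 years to 2062-01-28 gives 2065-01-28.
Adding +12 months to 2065-01-28 gives 2066-01-28.
Applying '-326 days' to 2066-01-28: counting 326 days back gives 2065-03-08.

2065-03-08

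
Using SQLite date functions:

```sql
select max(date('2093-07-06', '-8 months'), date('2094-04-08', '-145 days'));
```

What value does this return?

date('2093-07-06', '-8 months') → 2092-11-06.
date('2094-04-08', '-145 days') → 2093-11-14.
Later of the two is 2093-11-14.

2093-11-14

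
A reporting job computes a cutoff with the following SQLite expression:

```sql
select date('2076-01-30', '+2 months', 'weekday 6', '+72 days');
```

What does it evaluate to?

2076-06-15

Adding +2 months to 2076-01-30 gives 2076-03-30.
`weekday 6` advances to the next Saturday; 2076-03-30 is a Monday, so it moves forward to 2076-04-04.
Applying '+72 days' to 2076-04-04: counting 72 days forward gives 2076-06-15.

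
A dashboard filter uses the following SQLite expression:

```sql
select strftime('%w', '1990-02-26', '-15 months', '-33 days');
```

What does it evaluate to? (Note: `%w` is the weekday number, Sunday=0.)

1

First apply '-15 months', '-33 days': 1990-02-26 → 1988-10-24.
1988-10-24 is a Monday; with Sunday=0 that is 1.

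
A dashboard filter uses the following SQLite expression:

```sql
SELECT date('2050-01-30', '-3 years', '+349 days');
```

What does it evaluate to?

Adding -3 years to 2050-01-30 gives 2047-01-30.
Applying '+349 days' to 2047-01-30: counting 349 days forward gives 2048-01-14.

2048-01-14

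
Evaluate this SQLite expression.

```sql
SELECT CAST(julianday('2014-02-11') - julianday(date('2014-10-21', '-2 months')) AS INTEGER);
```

-191

Adding -2 months to 2014-10-21 gives 2014-08-21.
17 days remain in February 2014 after the 11th (28 − 11).
March 2014: 31 days.
April 2014: 30 days.
May 2014: 31 days.
June 2014: 30 days.
July 2014: 31 days.
Then 21 days into August 2014.
Total: 17 + 31 + 30 + 31 + 30 + 31 + 21 = 191.
The subtraction is earlier − later, so the result is −191 → -191.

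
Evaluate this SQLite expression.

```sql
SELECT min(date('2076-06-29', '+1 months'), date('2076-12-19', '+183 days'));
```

2076-07-29

date('2076-06-29', '+1 months') → 2076-07-29.
date('2076-12-19', '+183 days') → 2077-06-20.
Earlier of the two is 2076-07-29.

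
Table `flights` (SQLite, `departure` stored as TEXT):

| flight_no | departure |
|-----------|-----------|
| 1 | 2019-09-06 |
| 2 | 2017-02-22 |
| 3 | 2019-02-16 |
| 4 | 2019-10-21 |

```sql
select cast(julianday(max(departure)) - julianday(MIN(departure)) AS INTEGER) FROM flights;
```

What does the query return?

MIN = 2017-02-22, MAX = 2019-10-21.
6 days remain in February 2017 after the 22nd (28 − 22).
Full months from March 2017 through September 2019 contribute their day counts.
Then 21 days into October 2019.
Total: 6 + 31 + 30 + 31 + 30 + 31 + 31 + 30 + 31 + 30 + 31 + 31 + 28 + 31 + 30 + 31 + 30 + 31 + 31 + 30 + 31 + 30 + 31 + 31 + 28 + 31 + 30 + 31 + 30 + 31 + 31 + 30 + 21 = 971.

971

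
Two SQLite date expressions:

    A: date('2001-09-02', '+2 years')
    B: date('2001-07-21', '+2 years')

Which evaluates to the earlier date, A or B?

A = 2003-09-02.
B = 2003-07-21.
B is earlier.

B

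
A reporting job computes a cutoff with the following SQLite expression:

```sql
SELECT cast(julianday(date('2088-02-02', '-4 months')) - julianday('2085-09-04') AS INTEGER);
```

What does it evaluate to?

758

Adding -4 months to 2088-02-02 gives 2087-10-02.
26 days remain in September 2085 after the 4th (30 − 4).
Full months from October 2085 through September 2087 contribute their day counts.
Then 2 days into October 2087.
Total: 26 + 31 + 30 + 31 + 31 + 28 + 31 + 30 + 31 + 30 + 31 + 31 + 30 + 31 + 30 + 31 + 31 + 28 + 31 + 30 + 31 + 30 + 31 + 31 + 30 + 2 = 758.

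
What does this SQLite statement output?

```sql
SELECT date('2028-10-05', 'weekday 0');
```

`weekday 0` advances to the next Sunday; 2028-10-05 is a Thursday, so it moves forward to 2028-10-08.

2028-10-08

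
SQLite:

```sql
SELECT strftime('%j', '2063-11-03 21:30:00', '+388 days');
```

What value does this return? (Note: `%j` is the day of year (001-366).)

330

First apply '+388 days': 2063-11-03 21:30:00 → 2064-11-25 21:30:00.
Day-of-year for 2064-11-25: days since 2064-01-01 inclusive = 330, zero-padded to 330.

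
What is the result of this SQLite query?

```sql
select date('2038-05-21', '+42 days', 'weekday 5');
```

2038-07-02

Applying '+42 days' to 2038-05-21: counting 42 days forward gives 2038-07-02.
`weekday 5` advances to the next Friday; 2038-07-02 is already a Friday, so it stays at 2038-07-02.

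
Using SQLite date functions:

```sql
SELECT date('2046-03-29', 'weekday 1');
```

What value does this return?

`weekday 1` advances to the next Monday; 2046-03-29 is a Thursday, so it moves forward to 2046-04-02.

2046-04-02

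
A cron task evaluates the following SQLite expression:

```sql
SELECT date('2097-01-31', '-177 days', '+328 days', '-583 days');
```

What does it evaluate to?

2095-11-26

Applying '-177 days' to 2097-01-31: counting 177 days back gives 2096-08-07.
Applying '+328 days' to 2096-08-07: counting 328 days forward gives 2097-07-01.
Applying '-583 days' to 2097-07-01: counting 583 days back gives 2095-11-26.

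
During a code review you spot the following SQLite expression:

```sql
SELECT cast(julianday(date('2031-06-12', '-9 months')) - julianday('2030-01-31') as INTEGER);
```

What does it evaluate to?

224

Adding -9 months to 2031-06-12 gives 2030-09-12.
0 days remain in January 2030 after the 31st (31 − 31).
Full months from February 2030 through August 2030 contribute their day counts.
Then 12 days into September 2030.
Total: 0 + 28 + 31 + 30 + 31 + 30 + 31 + 31 + 12 = 224.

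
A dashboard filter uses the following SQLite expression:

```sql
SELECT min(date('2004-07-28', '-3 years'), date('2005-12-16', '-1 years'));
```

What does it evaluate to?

2001-07-28

date('2004-07-28', '-3 years') → 2001-07-28.
date('2005-12-16', '-1 years') → 2004-12-16.
Earlier of the two is 2001-07-28.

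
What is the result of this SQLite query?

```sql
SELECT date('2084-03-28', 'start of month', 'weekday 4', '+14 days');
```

2084-03-16

`start of month` rewinds 2084-03-28 to 2084-03-01.
`weekday 4` advances to the next Thursday; 2084-03-01 is a Wednesday, so it moves forward to 2084-03-02.
Advancing 14 more days within March lands on 2084-03-16.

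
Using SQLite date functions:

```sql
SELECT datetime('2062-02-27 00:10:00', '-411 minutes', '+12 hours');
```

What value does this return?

411 minutes = 6h 51m; -411 minutes from 2062-02-27 00:10:00 is 2062-02-26 17:19:00 (crosses midnight).
+12 hours from 2062-02-26 17:19:00 is 2062-02-27 05:19:00 (crosses midnight).

2062-02-27 05:19:00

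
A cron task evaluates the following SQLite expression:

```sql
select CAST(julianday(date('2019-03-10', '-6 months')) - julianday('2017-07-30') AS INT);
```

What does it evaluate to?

407

Adding -6 months to 2019-03-10 gives 2018-09-10.
1 day remains in July 2017 after the 30th (31 − 30).
Full months from August 2017 through August 2018 contribute their day counts.
Then 10 days into September 2018.
Total: 1 + 31 + 30 + 31 + 30 + 31 + 31 + 28 + 31 + 30 + 31 + 30 + 31 + 31 + 10 = 407.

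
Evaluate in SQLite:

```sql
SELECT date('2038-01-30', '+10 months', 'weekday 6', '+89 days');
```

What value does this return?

Adding +10 months to 2038-01-30 gives 2038-11-30.
`weekday 6` advances to the next Saturday; 2038-11-30 is a Tuesday, so it moves forward to 2038-12-04.
Applying '+89 days' to 2038-12-04: counting 89 days forward gives 2039-03-03.

2039-03-03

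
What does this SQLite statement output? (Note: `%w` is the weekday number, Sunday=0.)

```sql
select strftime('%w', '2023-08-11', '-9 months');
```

5

First apply '-9 months': 2023-08-11 → 2022-11-11.
2022-11-11 is a Friday; with Sunday=0 that is 5.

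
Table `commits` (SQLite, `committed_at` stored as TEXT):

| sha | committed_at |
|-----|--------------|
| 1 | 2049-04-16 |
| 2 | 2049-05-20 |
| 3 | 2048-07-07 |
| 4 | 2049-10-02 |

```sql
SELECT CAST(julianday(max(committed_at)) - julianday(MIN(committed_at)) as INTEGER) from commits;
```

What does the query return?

452

MIN = 2048-07-07, MAX = 2049-10-02.
24 days remain in July 2048 after the 7th (31 − 7).
Full months from August 2048 through September 2049 contribute their day counts.
Then 2 days into October 2049.
Total: 24 + 31 + 30 + 31 + 30 + 31 + 31 + 28 + 31 + 30 + 31 + 30 + 31 + 31 + 30 + 2 = 452.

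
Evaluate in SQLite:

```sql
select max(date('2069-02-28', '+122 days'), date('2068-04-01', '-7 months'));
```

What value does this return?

date('2069-02-28', '+122 days') → 2069-06-30.
date('2068-04-01', '-7 months') → 2067-09-01.
Later of the two is 2069-06-30.

2069-06-30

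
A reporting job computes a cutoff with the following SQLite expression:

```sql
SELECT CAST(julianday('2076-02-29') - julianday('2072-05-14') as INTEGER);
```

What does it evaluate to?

1386

17 days remain in May 2072 after the 14th (31 − 14).
Full months from June 2072 through January 2076 contribute their day counts.
Then 29 days into February 2076.
Total: 17 + 30 + 31 + 31 + 30 + 31 + 30 + 31 + 31 + 28 + 31 + 30 + 31 + 30 + 31 + 31 + 30 + 31 + 30 + 31 + 31 + 28 + 31 + 30 + 31 + 30 + 31 + 31 + 30 + 31 + 30 + 31 + 31 + 28 + 31 + 30 + 31 + 30 + 31 + 31 + 30 + 31 + 30 + 31 + 31 + 29 = 1386.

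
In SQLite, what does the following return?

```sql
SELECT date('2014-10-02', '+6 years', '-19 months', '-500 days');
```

Adding +6 years to 2014-10-02 gives 2020-10-02.
Adding -19 months to 2020-10-02 gives 2019-03-02.
Applying '-500 days' to 2019-03-02: counting 500 days back gives 2017-10-18.

2017-10-18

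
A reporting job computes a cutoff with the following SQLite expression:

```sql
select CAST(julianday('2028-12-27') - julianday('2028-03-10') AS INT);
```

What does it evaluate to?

292

21 days remain in March 2028 after the 10th (31 − 10).
Full months from April 2028 through November 2028 contribute their day counts.
Then 27 days into December 2028.
Total: 21 + 30 + 31 + 30 + 31 + 31 + 30 + 31 + 30 + 27 = 292.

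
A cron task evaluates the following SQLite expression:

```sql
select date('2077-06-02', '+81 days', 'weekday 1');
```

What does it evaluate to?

2077-08-23

Applying '+81 days' to 2077-06-02: counting 81 days forward gives 2077-08-22.
`weekday 1` advances to the next Monday; 2077-08-22 is a Sunday, so it moves forward to 2077-08-23.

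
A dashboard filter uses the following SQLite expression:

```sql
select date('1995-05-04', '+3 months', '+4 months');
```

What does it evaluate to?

Adding +3 months to 1995-05-04 gives 1995-08-04.
Adding +4 months to 1995-08-04 gives 1995-12-04.

1995-12-04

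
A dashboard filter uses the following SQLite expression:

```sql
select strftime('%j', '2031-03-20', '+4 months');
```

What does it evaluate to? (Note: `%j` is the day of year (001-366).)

201

First apply '+4 months': 2031-03-20 → 2031-07-20.
Day-of-year for 2031-07-20: days since 2031-01-01 inclusive = 201, zero-padded to 201.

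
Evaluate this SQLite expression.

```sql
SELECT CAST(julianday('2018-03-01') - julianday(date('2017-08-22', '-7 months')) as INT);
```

Adding -7 months to 2017-08-22 gives 2017-01-22.
9 days remain in January 2017 after the 22nd (31 − 22).
Full months from February 2017 through February 2018 contribute their day counts.
Then 1 day into March 2018.
Total: 9 + 28 + 31 + 30 + 31 + 30 + 31 + 31 + 30 + 31 + 30 + 31 + 31 + 28 + 1 = 403.

403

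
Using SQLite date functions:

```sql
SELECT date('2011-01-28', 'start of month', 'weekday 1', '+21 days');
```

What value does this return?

`start of month` rewinds 2011-01-28 to 2011-01-01.
`weekday 1` advances to the next Monday; 2011-01-01 is a Saturday, so it moves forward to 2011-01-03.
Advancing 21 more days within January lands on 2011-01-24.

2011-01-24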